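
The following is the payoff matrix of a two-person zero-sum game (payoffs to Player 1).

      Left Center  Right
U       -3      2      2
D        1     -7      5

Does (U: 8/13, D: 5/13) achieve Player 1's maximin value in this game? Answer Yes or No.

Yes

Against Left this mix gives (8/13)·(-3) + (5/13)·1 = -19/13.
Against Center this mix gives (8/13)·2 + (5/13)·(-7) = -19/13.
Against Right this mix gives (8/13)·2 + (5/13)·5 = 41/13.
All of Player 2's active replies (Left, Center) yield -19/13, and no column does worse for Player 1. The mix makes Player 2 indifferent and guarantees -19/13, so it is optimal.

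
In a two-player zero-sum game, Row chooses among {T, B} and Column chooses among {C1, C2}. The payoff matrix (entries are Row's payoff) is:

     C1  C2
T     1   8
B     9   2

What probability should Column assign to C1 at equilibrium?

3/7

Row minima: T → 1, B → 2; maximin = 2.
Column maxima: C1 → 9, C2 → 8; minimax = 8.
2 ≠ 8, so there is no saddle point; optimal play is mixed.
Let Row play T with probability p. Expected payoff against C1: 1p + 9(1−p) = −8p + 9; against C2: 8p + 2(1−p) = 6p + 2.
Setting these equal: −8p + 9 = 6p + 2 ⇒ −14p = -7 ⇒ p = 1/2, and the value is (-8)·(1/2) + 9 = 5.
For Column: with q = P(C1), equating T's and B's payoffs gives −7q + 8 = 7q + 2 ⇒ q = 3/7.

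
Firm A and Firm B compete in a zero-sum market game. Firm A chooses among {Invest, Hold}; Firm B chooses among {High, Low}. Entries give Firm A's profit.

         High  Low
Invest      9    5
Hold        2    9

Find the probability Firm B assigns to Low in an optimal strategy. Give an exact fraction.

Row minima: Invest → 5, Hold → 2; maximin = 5.
Column maxima: High → 9, Low → 9; minimax = 9.
5 ≠ 9, so there is no saddle point; optimal play is mixed.
Let Firm A play Invest with probability p. Expected payoff against High: 9p + 2(1−p) = 7p + 2; against Low: 5p + 9(1−p) = −4p + 9.
Setting these equal: 7p + 2 = −4p + 9 ⇒ 11p = 7 ⇒ p = 7/11, and the value is (7)·(7/11) + 2 = 71/11.
For Firm B: with q = P(High), equating Invest's and Hold's payoffs gives 4q + 5 = −7q + 9 ⇒ q = 4/11.

7/11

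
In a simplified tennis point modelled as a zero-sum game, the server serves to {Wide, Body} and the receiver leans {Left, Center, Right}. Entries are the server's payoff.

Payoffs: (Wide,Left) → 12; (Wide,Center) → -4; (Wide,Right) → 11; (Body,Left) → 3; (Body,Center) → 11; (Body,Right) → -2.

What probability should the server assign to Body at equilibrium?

15/28

Row minima: Wide → -4, Body → -2; maximin = -2.
Column maxima: Left → 12, Center → 11, Right → 11; minimax = 11.
-2 ≠ 11, so there is no saddle point; optimal play is mixed.
Left is strictly dominated by Right (it gives the server strictly more in every row), so the receiver never plays it.
On the remaining 2×2 (Wide, Body vs Center, Right):
Let the server play Wide with probability p. Expected payoff against Center: (-4)p + 11(1−p) = −15p + 11; against Right: 11p + (-2)(1−p) = 13p − 2.
Setting these equal: −15p + 11 = 13p − 2 ⇒ −28p = -13 ⇒ p = 13/28, and the value is (-15)·(13/28) + 11 = 113/28.
For the receiver: with q = P(Center), equating Wide's and Body's payoffs gives −15q + 11 = 13q − 2 ⇒ q = 13/28.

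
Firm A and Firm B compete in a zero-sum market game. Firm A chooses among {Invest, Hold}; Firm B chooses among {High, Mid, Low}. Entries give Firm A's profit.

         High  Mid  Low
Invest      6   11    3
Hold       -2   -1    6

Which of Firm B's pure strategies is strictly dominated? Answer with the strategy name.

Mid

High holds Firm A's payoff strictly below Mid in every row: 6 < 11, -2 < -1.
So Mid is strictly dominated for Firm B.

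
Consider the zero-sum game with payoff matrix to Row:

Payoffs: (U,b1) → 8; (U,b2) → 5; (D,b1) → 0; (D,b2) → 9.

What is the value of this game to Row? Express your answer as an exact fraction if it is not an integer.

6

Row minima: U → 5, D → 0; maximin = 5.
Column maxima: b1 → 8, b2 → 9; minimax = 8.
5 ≠ 8, so there is no saddle point; optimal play is mixed.
Let Row play U with probability p. Expected payoff against b1: 8p + 0(1−p) = 8p; against b2: 5p + 9(1−p) = −4p + 9.
Setting these equal: 8p = −4p + 9 ⇒ 12p = 9 ⇒ p = 3/4, and the value is (8)·(3/4) = 6.
For Column: with q = P(b1), equating U's and D's payoffs gives 3q + 5 = −9q + 9 ⇒ q = 1/3.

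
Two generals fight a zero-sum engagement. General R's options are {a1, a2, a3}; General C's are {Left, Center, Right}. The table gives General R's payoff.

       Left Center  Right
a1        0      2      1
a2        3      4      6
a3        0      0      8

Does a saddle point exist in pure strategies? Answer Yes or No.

Yes

Row minima: a1 → 0, a2 → 3, a3 → 0; maximin = 3.
Column maxima: Left → 3, Center → 4, Right → 8; minimax = 3.
maximin = minimax = 3, so a saddle point exists.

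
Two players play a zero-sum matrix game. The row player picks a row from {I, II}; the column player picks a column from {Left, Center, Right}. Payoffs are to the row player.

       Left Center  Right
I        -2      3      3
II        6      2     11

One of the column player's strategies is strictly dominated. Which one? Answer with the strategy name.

Left holds the row player's payoff strictly below Right in every row: -2 < 3, 6 < 11.
So Right is strictly dominated for the column player.

Right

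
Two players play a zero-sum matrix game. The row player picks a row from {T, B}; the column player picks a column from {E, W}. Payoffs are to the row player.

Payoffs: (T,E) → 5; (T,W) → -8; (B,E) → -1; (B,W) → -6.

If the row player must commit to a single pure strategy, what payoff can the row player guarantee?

-6

Row minima: T → -8, B → -6.
The best of these is -6.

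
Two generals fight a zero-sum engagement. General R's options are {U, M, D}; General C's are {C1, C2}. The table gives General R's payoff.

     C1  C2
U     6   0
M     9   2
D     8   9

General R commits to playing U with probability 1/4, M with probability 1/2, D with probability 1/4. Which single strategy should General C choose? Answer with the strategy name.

C2

If General C plays C1, General R's expected payoff is (1/4)·6 + (1/2)·9 + (1/4)·8 = 8.
If General C plays C2, General R's expected payoff is (1/4)·0 + (1/2)·2 + (1/4)·9 = 13/4.
General C minimizes General R's payoff; the smallest is 13/4, so the best response is C2.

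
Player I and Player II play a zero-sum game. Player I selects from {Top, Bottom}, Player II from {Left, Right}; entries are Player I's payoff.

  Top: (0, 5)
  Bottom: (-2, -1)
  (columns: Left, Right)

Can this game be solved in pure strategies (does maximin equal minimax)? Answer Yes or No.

Yes

Row minima: Top → 0, Bottom → -2; maximin = 0.
Column maxima: Left → 0, Right → 5; minimax = 0.
maximin = minimax = 0, so a saddle point exists.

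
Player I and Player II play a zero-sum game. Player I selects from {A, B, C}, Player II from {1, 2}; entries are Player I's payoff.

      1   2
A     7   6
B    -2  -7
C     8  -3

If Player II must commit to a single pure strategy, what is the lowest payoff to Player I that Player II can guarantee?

Column maxima: 1 → 8, 2 → 6.
The smallest of these is 6.

6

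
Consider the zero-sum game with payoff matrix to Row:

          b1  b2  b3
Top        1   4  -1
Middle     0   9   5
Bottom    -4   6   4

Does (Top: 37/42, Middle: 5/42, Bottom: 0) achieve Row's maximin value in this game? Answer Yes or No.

No

Against b1 this mix gives (37/42)·1 + (5/42)·0 = 37/42.
Against b2 this mix gives (37/42)·4 + (5/42)·9 = 193/42.
Against b3 this mix gives (37/42)·(-1) + (5/42)·5 = -2/7.
Column will play b3, holding Row to -2/7. Shifting weight toward the row that does better against b3 would raise this floor (the equalizing mix achieves 5/7 against both b3 and b1), so the proposed strategy is not optimal.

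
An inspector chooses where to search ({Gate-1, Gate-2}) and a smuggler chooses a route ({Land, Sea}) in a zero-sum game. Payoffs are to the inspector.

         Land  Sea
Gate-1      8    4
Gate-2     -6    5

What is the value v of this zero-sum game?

Row minima: Gate-1 → 4, Gate-2 → -6; maximin = 4.
Column maxima: Land → 8, Sea → 5; minimax = 5.
4 ≠ 5, so there is no saddle point; optimal play is mixed.
Let the inspector play Gate-1 with probability p. Expected payoff against Land: 8p + (-6)(1−p) = 14p − 6; against Sea: 4p + 5(1−p) = −p + 5.
Setting these equal: 14p − 6 = −p + 5 ⇒ 15p = 11 ⇒ p = 11/15, and the value is (14)·(11/15) − 6 = 64/15.
For the smuggler: with q = P(Land), equating Gate-1's and Gate-2's payoffs gives 4q + 4 = −11q + 5 ⇒ q = 1/15.

64/15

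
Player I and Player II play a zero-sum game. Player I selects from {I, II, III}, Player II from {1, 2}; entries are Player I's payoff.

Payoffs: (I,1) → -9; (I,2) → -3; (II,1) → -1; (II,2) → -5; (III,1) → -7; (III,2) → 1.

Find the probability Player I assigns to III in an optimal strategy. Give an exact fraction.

1/3

Row minima: I → -9, II → -5, III → -7; maximin = -5.
Column maxima: 1 → -1, 2 → 1; minimax = -1.
-5 ≠ -1, so there is no saddle point; optimal play is mixed.
I is strictly dominated by III, so Player I never plays it.
On the remaining 2×2 (II, III vs 1, 2):
Let Player I play II with probability p. Expected payoff against 1: (-1)p + (-7)(1−p) = 6p − 7; against 2: (-5)p + 1(1−p) = −6p + 1.
Setting these equal: 6p − 7 = −6p + 1 ⇒ 12p = 8 ⇒ p = 2/3, and the value is (6)·(2/3) − 7 = -3.
For Player II: with q = P(1), equating II's and III's payoffs gives 4q − 5 = −8q + 1 ⇒ q = 1/2.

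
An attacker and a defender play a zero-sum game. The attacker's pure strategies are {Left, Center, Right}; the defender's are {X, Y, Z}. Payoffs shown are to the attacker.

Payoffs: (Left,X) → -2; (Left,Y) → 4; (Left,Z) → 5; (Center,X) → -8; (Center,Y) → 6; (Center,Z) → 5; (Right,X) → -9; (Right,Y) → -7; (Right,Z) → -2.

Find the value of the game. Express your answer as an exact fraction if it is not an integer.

Row minima: Left → -2, Center → -8, Right → -9; maximin = -2.
Column maxima: X → -2, Y → 6, Z → 5; minimax = -2.
Since maximin = minimax = -2, there is a saddle point and the value is -2.

-2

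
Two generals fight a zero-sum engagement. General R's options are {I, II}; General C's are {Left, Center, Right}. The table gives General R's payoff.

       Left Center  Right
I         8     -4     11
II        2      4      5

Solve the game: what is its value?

20/7

Row minima: I → -4, II → 2; maximin = 2.
Column maxima: Left → 8, Center → 4, Right → 11; minimax = 4.
2 ≠ 4, so there is no saddle point; optimal play is mixed.
Right is strictly dominated by Left (it gives General R strictly more in every row), so General C never plays it.
On the remaining 2×2 (I, II vs Left, Center):
Let General R play I with probability p. Expected payoff against Left: 8p + 2(1−p) = 6p + 2; against Center: (-4)p + 4(1−p) = −8p + 4.
Setting these equal: 6p + 2 = −8p + 4 ⇒ 14p = 2 ⇒ p = 1/7, and the value is (6)·(1/7) + 2 = 20/7.
For General C: with q = P(Left), equating I's and II's payoffs gives 12q − 4 = −2q + 4 ⇒ q = 4/7.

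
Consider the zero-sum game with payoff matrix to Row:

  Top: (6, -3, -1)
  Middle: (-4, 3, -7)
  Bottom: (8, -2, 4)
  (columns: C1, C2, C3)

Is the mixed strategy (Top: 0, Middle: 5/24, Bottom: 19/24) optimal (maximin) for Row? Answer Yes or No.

No

Against C1 this mix gives (5/24)·(-4) + (19/24)·8 = 11/2.
Against C2 this mix gives (5/24)·3 + (19/24)·(-2) = -23/24.
Against C3 this mix gives (5/24)·(-7) + (19/24)·4 = 41/24.
Column will play C2, holding Row to -23/24. Shifting weight toward the row that does better against C2 would raise this floor (the equalizing mix achieves -1/8 against both C2 and C3), so the proposed strategy is not optimal.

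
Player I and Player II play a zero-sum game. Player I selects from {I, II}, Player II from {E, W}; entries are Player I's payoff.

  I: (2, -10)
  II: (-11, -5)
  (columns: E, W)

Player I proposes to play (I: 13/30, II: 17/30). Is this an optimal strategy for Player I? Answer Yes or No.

Against E this mix gives (13/30)·2 + (17/30)·(-11) = -161/30.
Against W this mix gives (13/30)·(-10) + (17/30)·(-5) = -43/6.
Player II will play W, holding Player I to -43/6. Shifting weight toward the row that does better against W would raise this floor (the equalizing mix achieves -20/3 against both W and E), so the proposed strategy is not optimal.

No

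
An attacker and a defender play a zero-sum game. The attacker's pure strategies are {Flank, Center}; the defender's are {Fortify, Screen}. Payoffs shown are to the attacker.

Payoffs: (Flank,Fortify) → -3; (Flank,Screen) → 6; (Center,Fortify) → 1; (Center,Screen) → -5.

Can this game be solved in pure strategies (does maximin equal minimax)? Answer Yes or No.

No

Row minima: Flank → -3, Center → -5; maximin = -3.
Column maxima: Fortify → 1, Screen → 6; minimax = 1.
-3 ≠ 1, so no pure-strategy equilibrium exists.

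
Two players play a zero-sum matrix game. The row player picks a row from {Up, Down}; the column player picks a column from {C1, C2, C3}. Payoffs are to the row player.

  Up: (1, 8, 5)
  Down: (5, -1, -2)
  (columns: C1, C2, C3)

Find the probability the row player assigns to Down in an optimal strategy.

4/11

Row minima: Up → 1, Down → -2; maximin = 1.
Column maxima: C1 → 5, C2 → 8, C3 → 5; minimax = 5.
1 ≠ 5, so there is no saddle point; optimal play is mixed.
C2 is strictly dominated by C3 (it gives the row player strictly more in every row), so the column player never plays it.
On the remaining 2×2 (Up, Down vs C1, C3):
Let the row player play Up with probability p. Expected payoff against C1: 1p + 5(1−p) = −4p + 5; against C3: 5p + (-2)(1−p) = 7p − 2.
Setting these equal: −4p + 5 = 7p − 2 ⇒ −11p = -7 ⇒ p = 7/11, and the value is (-4)·(7/11) + 5 = 27/11.
For the column player: with q = P(C1), equating Up's and Down's payoffs gives −4q + 5 = 7q − 2 ⇒ q = 7/11.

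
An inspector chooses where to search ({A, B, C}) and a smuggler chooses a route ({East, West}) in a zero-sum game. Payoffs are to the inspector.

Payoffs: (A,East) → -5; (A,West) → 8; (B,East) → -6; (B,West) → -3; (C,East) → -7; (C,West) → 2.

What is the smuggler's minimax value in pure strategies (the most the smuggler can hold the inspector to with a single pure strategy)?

Column maxima: East → -5, West → 8.
The smallest of these is -5.

-5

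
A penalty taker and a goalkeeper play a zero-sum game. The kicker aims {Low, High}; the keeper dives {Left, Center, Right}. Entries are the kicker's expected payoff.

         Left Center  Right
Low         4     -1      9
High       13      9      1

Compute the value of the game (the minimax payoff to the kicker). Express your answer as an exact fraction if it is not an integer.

Row minima: Low → -1, High → 1; maximin = 1.
Column maxima: Left → 13, Center → 9, Right → 9; minimax = 9.
1 ≠ 9, so there is no saddle point; optimal play is mixed.
Left is strictly dominated by Center (it gives the kicker strictly more in every row), so the keeper never plays it.
On the remaining 2×2 (Low, High vs Center, Right):
Let the kicker play Low with probability p. Expected payoff against Center: (-1)p + 9(1−p) = −10p + 9; against Right: 9p + 1(1−p) = 8p + 1.
Setting these equal: −10p + 9 = 8p + 1 ⇒ −18p = -8 ⇒ p = 4/9, and the value is (-10)·(4/9) + 9 = 41/9.
For the keeper: with q = P(Center), equating Low's and High's payoffs gives −10q + 9 = 8q + 1 ⇒ q = 4/9.

41/9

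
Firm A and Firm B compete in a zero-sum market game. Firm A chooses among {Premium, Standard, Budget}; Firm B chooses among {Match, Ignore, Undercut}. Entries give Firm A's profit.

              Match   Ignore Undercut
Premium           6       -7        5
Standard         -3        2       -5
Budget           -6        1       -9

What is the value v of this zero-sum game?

Row minima: Premium → -7, Standard → -5, Budget → -9; maximin = -5.
Column maxima: Match → 6, Ignore → 2, Undercut → 5; minimax = 2.
-5 ≠ 2, so there is no saddle point; optimal play is mixed.
Budget is strictly dominated by Standard, so Firm A never plays it.
Match is strictly dominated by Undercut (it gives Firm A strictly more in every row), so Firm B never plays it.
On the remaining 2×2 (Premium, Standard vs Ignore, Undercut):
Let Firm A play Premium with probability p. Expected payoff against Ignore: (-7)p + 2(1−p) = −9p + 2; against Undercut: 5p + (-5)(1−p) = 10p − 5.
Setting these equal: −9p + 2 = 10p − 5 ⇒ −19p = -7 ⇒ p = 7/19, and the value is (-9)·(7/19) + 2 = -25/19.
For Firm B: with q = P(Ignore), equating Premium's and Standard's payoffs gives −12q + 5 = 7q − 5 ⇒ q = 10/19.

-25/19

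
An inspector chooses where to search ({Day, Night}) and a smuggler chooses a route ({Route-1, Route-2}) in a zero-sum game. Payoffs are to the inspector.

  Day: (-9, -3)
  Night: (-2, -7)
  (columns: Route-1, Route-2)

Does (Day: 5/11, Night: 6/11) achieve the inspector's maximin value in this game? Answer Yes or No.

Against Route-1 this mix gives (5/11)·(-9) + (6/11)·(-2) = -57/11.
Against Route-2 this mix gives (5/11)·(-3) + (6/11)·(-7) = -57/11.
All of the smuggler's active replies (Route-1, Route-2) yield -57/11, and no column does worse for the inspector. The mix makes the smuggler indifferent and guarantees -57/11, so it is optimal.

Yes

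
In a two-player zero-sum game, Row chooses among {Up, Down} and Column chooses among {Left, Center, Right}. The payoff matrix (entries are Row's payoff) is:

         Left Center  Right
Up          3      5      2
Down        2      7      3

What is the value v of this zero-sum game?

Row minima: Up → 2, Down → 2; maximin = 2.
Column maxima: Left → 3, Center → 7, Right → 3; minimax = 3.
2 ≠ 3, so there is no saddle point; optimal play is mixed.
Center is strictly dominated by Left (it gives Row strictly more in every row), so Column never plays it.
On the remaining 2×2 (Up, Down vs Left, Right):
Let Row play Up with probability p. Expected payoff against Left: 3p + 2(1−p) = p + 2; against Right: 2p + 3(1−p) = −p + 3.
Setting these equal: p + 2 = −p + 3 ⇒ 2p = 1 ⇒ p = 1/2, and the value is (1)·(1/2) + 2 = 5/2.
For Column: with q = P(Left), equating Up's and Down's payoffs gives q + 2 = −q + 3 ⇒ q = 1/2.

5/2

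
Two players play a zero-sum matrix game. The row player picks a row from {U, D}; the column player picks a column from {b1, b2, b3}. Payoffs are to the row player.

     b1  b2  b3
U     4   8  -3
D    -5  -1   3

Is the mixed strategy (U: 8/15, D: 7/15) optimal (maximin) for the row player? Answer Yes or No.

Against b1 this mix gives (8/15)·4 + (7/15)·(-5) = -1/5.
Against b2 this mix gives (8/15)·8 + (7/15)·(-1) = 19/5.
Against b3 this mix gives (8/15)·(-3) + (7/15)·3 = -1/5.
All of the column player's active replies (b1, b3) yield -1/5, and no column does worse for the row player. The mix makes the column player indifferent and guarantees -1/5, so it is optimal.

Yes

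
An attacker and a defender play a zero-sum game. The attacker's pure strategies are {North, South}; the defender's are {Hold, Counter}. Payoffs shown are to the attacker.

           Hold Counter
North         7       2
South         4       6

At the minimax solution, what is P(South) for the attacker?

Row minima: North → 2, South → 4; maximin = 4.
Column maxima: Hold → 7, Counter → 6; minimax = 6.
4 ≠ 6, so there is no saddle point; optimal play is mixed.
Let the attacker play North with probability p. Expected payoff against Hold: 7p + 4(1−p) = 3p + 4; against Counter: 2p + 6(1−p) = −4p + 6.
Setting these equal: 3p + 4 = −4p + 6 ⇒ 7p = 2 ⇒ p = 2/7, and the value is (3)·(2/7) + 4 = 34/7.
For the defender: with q = P(Hold), equating North's and South's payoffs gives 5q + 2 = −2q + 6 ⇒ q = 4/7.

5/7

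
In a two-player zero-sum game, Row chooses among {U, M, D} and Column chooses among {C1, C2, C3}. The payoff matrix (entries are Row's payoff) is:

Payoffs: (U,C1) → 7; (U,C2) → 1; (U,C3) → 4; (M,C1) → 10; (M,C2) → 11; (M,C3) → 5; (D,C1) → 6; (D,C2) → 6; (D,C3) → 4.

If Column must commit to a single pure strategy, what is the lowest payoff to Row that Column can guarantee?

5

Column maxima: C1 → 10, C2 → 11, C3 → 5.
The smallest of these is 5.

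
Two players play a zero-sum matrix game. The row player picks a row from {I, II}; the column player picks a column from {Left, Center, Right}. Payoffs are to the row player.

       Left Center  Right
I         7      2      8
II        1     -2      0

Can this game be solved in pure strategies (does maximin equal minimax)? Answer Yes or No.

Yes

Row minima: I → 2, II → -2; maximin = 2.
Column maxima: Left → 7, Center → 2, Right → 8; minimax = 2.
maximin = minimax = 2, so a saddle point exists.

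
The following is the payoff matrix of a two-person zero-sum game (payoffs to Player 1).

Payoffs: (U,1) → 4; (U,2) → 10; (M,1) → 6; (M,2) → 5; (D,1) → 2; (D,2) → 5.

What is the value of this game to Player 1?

Row minima: U → 4, M → 5, D → 2; maximin = 5.
Column maxima: 1 → 6, 2 → 10; minimax = 6.
5 ≠ 6, so there is no saddle point; optimal play is mixed.
D is strictly dominated by U, so Player 1 never plays it.
On the remaining 2×2 (U, M vs 1, 2):
Let Player 1 play U with probability p. Expected payoff against 1: 4p + 6(1−p) = −2p + 6; against 2: 10p + 5(1−p) = 5p + 5.
Setting these equal: −2p + 6 = 5p + 5 ⇒ −7p = -1 ⇒ p = 1/7, and the value is (-2)·(1/7) + 6 = 40/7.
For Player 2: with q = P(1), equating U's and M's payoffs gives −6q + 10 = q + 5 ⇒ q = 5/7.

40/7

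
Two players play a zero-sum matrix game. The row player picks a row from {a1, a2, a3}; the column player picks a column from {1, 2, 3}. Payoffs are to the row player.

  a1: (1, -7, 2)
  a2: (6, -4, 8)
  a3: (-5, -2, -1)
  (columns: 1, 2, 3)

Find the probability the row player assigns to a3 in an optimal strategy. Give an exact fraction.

10/13

Row minima: a1 → -7, a2 → -4, a3 → -5; maximin = -4.
Column maxima: 1 → 6, 2 → -2, 3 → 8; minimax = -2.
-4 ≠ -2, so there is no saddle point; optimal play is mixed.
a1 is strictly dominated by a2, so the row player never plays it.
3 is strictly dominated by 1 (it gives the row player strictly more in every row), so the column player never plays it.
On the remaining 2×2 (a2, a3 vs 1, 2):
Let the row player play a2 with probability p. Expected payoff against 1: 6p + (-5)(1−p) = 11p − 5; against 2: (-4)p + (-2)(1−p) = −2p − 2.
Setting these equal: 11p − 5 = −2p − 2 ⇒ 13p = 3 ⇒ p = 3/13, and the value is (11)·(3/13) − 5 = -32/13.
For the column player: with q = P(1), equating a2's and a3's payoffs gives 10q − 4 = −3q − 2 ⇒ q = 2/13.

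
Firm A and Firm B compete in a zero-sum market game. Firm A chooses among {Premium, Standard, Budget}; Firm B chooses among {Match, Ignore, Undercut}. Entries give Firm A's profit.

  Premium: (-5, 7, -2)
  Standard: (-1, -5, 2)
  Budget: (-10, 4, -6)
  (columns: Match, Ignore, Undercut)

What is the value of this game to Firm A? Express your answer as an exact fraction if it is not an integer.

-2

Row minima: Premium → -5, Standard → -5, Budget → -10; maximin = -5.
Column maxima: Match → -1, Ignore → 7, Undercut → 2; minimax = -1.
-5 ≠ -1, so there is no saddle point; optimal play is mixed.
Budget is strictly dominated by Premium, so Firm A never plays it.
Undercut is strictly dominated by Match (it gives Firm A strictly more in every row), so Firm B never plays it.
On the remaining 2×2 (Premium, Standard vs Match, Ignore):
Let Firm A play Premium with probability p. Expected payoff against Match: (-5)p + (-1)(1−p) = −4p − 1; against Ignore: 7p + (-5)(1−p) = 12p − 5.
Setting these equal: −4p − 1 = 12p − 5 ⇒ −16p = -4 ⇒ p = 1/4, and the value is (-4)·(1/4) − 1 = -2.
For Firm B: with q = P(Match), equating Premium's and Standard's payoffs gives −12q + 7 = 4q − 5 ⇒ q = 3/4.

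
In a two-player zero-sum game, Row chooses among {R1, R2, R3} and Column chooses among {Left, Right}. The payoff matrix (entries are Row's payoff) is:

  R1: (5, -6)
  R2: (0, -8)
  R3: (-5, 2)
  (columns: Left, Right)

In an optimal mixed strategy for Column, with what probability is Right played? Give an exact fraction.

Row minima: R1 → -6, R2 → -8, R3 → -5; maximin = -5.
Column maxima: Left → 5, Right → 2; minimax = 2.
-5 ≠ 2, so there is no saddle point; optimal play is mixed.
R2 is strictly dominated by R1, so Row never plays it.
On the remaining 2×2 (R1, R3 vs Left, Right):
Let Row play R1 with probability p. Expected payoff against Left: 5p + (-5)(1−p) = 10p − 5; against Right: (-6)p + 2(1−p) = −8p + 2.
Setting these equal: 10p − 5 = −8p + 2 ⇒ 18p = 7 ⇒ p = 7/18, and the value is (10)·(7/18) − 5 = -10/9.
For Column: with q = P(Left), equating R1's and R3's payoffs gives 11q − 6 = −7q + 2 ⇒ q = 4/9.

5/9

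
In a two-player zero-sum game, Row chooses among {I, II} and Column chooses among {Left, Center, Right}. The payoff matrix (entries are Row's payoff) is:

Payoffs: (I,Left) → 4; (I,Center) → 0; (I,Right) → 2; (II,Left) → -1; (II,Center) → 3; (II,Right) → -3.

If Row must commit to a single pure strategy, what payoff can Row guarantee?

0

Row minima: I → 0, II → -3.
The best of these is 0.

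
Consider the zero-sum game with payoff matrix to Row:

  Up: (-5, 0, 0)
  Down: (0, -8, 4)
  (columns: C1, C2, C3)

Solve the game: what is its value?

Row minima: Up → -5, Down → -8; maximin = -5.
Column maxima: C1 → 0, C2 → 0, C3 → 4; minimax = 0.
-5 ≠ 0, so there is no saddle point; optimal play is mixed.
C3 is strictly dominated by C1 (it gives Row strictly more in every row), so Column never plays it.
On the remaining 2×2 (Up, Down vs C1, C2):
Let Row play Up with probability p. Expected payoff against C1: (-5)p + 0(1−p) = −5p; against C2: 0p + (-8)(1−p) = 8p − 8.
Setting these equal: −5p = 8p − 8 ⇒ −13p = -8 ⇒ p = 8/13, and the value is (-5)·(8/13) = -40/13.
For Column: with q = P(C1), equating Up's and Down's payoffs gives −5q = 8q − 8 ⇒ q = 8/13.

-40/13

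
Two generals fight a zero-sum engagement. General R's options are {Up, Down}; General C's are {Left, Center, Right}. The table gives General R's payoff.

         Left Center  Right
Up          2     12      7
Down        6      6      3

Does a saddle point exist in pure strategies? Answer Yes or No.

No

Row minima: Up → 2, Down → 3; maximin = 3.
Column maxima: Left → 6, Center → 12, Right → 7; minimax = 6.
3 ≠ 6, so no pure-strategy equilibrium exists.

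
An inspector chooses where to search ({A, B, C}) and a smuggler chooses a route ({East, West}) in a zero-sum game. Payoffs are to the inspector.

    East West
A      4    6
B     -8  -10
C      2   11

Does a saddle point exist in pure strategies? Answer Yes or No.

Yes

Row minima: A → 4, B → -10, C → 2; maximin = 4.
Column maxima: East → 4, West → 11; minimax = 4.
maximin = minimax = 4, so a saddle point exists.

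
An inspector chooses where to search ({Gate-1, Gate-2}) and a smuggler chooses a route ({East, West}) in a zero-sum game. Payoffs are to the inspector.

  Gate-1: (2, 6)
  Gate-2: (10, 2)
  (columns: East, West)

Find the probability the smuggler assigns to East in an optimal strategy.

1/3

Row minima: Gate-1 → 2, Gate-2 → 2; maximin = 2.
Column maxima: East → 10, West → 6; minimax = 6.
2 ≠ 6, so there is no saddle point; optimal play is mixed.
Let the inspector play Gate-1 with probability p. Expected payoff against East: 2p + 10(1−p) = −8p + 10; against West: 6p + 2(1−p) = 4p + 2.
Setting these equal: −8p + 10 = 4p + 2 ⇒ −12p = -8 ⇒ p = 2/3, and the value is (-8)·(2/3) + 10 = 14/3.
For the smuggler: with q = P(East), equating Gate-1's and Gate-2's payoffs gives −4q + 6 = 8q + 2 ⇒ q = 1/3.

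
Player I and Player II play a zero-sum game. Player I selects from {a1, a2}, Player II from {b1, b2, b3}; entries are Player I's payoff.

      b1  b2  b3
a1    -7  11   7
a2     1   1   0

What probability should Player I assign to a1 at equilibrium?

Row minima: a1 → -7, a2 → 0; maximin = 0.
Column maxima: b1 → 1, b2 → 11, b3 → 7; minimax = 1.
0 ≠ 1, so there is no saddle point; optimal play is mixed.
b2 is strictly dominated by b3 (it gives Player I strictly more in every row), so Player II never plays it.
On the remaining 2×2 (a1, a2 vs b1, b3):
Let Player I play a1 with probability p. Expected payoff against b1: (-7)p + 1(1−p) = −8p + 1; against b3: 7p + 0(1−p) = 7p.
Setting these equal: −8p + 1 = 7p ⇒ −15p = -1 ⇒ p = 1/15, and the value is (-8)·(1/15) + 1 = 7/15.
For Player II: with q = P(b1), equating a1's and a2's payoffs gives −14q + 7 = q ⇒ q = 7/15.

1/15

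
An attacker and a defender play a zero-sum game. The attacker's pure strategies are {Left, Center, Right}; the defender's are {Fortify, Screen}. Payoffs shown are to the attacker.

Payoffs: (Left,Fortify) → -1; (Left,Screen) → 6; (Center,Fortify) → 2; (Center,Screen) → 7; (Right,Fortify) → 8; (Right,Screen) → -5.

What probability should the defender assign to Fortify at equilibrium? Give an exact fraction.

Row minima: Left → -1, Center → 2, Right → -5; maximin = 2.
Column maxima: Fortify → 8, Screen → 7; minimax = 7.
2 ≠ 7, so there is no saddle point; optimal play is mixed.
Left is strictly dominated by Center, so the attacker never plays it.
On the remaining 2×2 (Center, Right vs Fortify, Screen):
Let the attacker play Center with probability p. Expected payoff against Fortify: 2p + 8(1−p) = −6p + 8; against Screen: 7p + (-5)(1−p) = 12p − 5.
Setting these equal: −6p + 8 = 12p − 5 ⇒ −18p = -13 ⇒ p = 13/18, and the value is (-6)·(13/18) + 8 = 11/3.
For the defender: with q = P(Fortify), equating Center's and Right's payoffs gives −5q + 7 = 13q − 5 ⇒ q = 2/3.

2/3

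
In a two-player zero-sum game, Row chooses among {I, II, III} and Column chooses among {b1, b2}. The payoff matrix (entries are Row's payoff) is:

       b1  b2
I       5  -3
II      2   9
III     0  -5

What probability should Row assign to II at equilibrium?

8/15

Row minima: I → -3, II → 2, III → -5; maximin = 2.
Column maxima: b1 → 5, b2 → 9; minimax = 5.
2 ≠ 5, so there is no saddle point; optimal play is mixed.
III is strictly dominated by I, so Row never plays it.
On the remaining 2×2 (I, II vs b1, b2):
Let Row play I with probability p. Expected payoff against b1: 5p + 2(1−p) = 3p + 2; against b2: (-3)p + 9(1−p) = −12p + 9.
Setting these equal: 3p + 2 = −12p + 9 ⇒ 15p = 7 ⇒ p = 7/15, and the value is (3)·(7/15) + 2 = 17/5.
For Column: with q = P(b1), equating I's and II's payoffs gives 8q − 3 = −7q + 9 ⇒ q = 4/5.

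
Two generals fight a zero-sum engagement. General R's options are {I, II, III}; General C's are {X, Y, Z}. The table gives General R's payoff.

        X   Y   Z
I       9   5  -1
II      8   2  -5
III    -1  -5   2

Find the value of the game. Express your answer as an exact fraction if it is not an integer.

5/13

Row minima: I → -1, II → -5, III → -5; maximin = -1.
Column maxima: X → 9, Y → 5, Z → 2; minimax = 2.
-1 ≠ 2, so there is no saddle point; optimal play is mixed.
II is strictly dominated by I, so General R never plays it.
X is strictly dominated by Y (it gives General R strictly more in every row), so General C never plays it.
On the remaining 2×2 (I, III vs Y, Z):
Let General R play I with probability p. Expected payoff against Y: 5p + (-5)(1−p) = 10p − 5; against Z: (-1)p + 2(1−p) = −3p + 2.
Setting these equal: 10p − 5 = −3p + 2 ⇒ 13p = 7 ⇒ p = 7/13, and the value is (10)·(7/13) − 5 = 5/13.
For General C: with q = P(Y), equating I's and III's payoffs gives 6q − 1 = −7q + 2 ⇒ q = 3/13.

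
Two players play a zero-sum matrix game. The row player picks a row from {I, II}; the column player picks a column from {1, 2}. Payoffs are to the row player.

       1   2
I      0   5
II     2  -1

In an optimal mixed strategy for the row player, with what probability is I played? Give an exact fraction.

3/8

Row minima: I → 0, II → -1; maximin = 0.
Column maxima: 1 → 2, 2 → 5; minimax = 2.
0 ≠ 2, so there is no saddle point; optimal play is mixed.
Let the row player play I with probability p. Expected payoff against 1: 0p + 2(1−p) = −2p + 2; against 2: 5p + (-1)(1−p) = 6p − 1.
Setting these equal: −2p + 2 = 6p − 1 ⇒ −8p = -3 ⇒ p = 3/8, and the value is (-2)·(3/8) + 2 = 5/4.
For the column player: with q = P(1), equating I's and II's payoffs gives −5q + 5 = 3q − 1 ⇒ q = 3/4.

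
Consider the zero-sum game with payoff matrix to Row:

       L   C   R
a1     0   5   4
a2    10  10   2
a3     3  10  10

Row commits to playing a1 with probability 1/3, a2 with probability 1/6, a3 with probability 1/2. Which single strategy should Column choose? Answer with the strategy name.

If Column plays L, Row's expected payoff is (1/3)·0 + (1/6)·10 + (1/2)·3 = 19/6.
If Column plays C, Row's expected payoff is (1/3)·5 + (1/6)·10 + (1/2)·10 = 25/3.
If Column plays R, Row's expected payoff is (1/3)·4 + (1/6)·2 + (1/2)·10 = 20/3.
Column minimizes Row's payoff; the smallest is 19/6, so the best response is L.

L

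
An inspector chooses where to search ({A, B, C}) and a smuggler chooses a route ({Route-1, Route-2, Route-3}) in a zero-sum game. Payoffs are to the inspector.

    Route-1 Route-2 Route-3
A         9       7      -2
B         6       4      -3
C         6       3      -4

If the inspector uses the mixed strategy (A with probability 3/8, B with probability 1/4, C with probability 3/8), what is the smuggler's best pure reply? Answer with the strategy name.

If the smuggler plays Route-1, the inspector's expected payoff is (3/8)·9 + (1/4)·6 + (3/8)·6 = 57/8.
If the smuggler plays Route-2, the inspector's expected payoff is (3/8)·7 + (1/4)·4 + (3/8)·3 = 19/4.
If the smuggler plays Route-3, the inspector's expected payoff is (3/8)·(-2) + (1/4)·(-3) + (3/8)·(-4) = -3.
The smuggler minimizes the inspector's payoff; the smallest is -3, so the best response is Route-3.

Route-3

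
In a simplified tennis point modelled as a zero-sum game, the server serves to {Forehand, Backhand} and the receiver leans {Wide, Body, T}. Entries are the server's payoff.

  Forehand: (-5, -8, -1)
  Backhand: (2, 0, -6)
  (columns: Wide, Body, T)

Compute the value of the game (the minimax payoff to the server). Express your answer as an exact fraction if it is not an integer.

Row minima: Forehand → -8, Backhand → -6; maximin = -6.
Column maxima: Wide → 2, Body → 0, T → -1; minimax = -1.
-6 ≠ -1, so there is no saddle point; optimal play is mixed.
Wide is strictly dominated by Body (it gives the server strictly more in every row), so the receiver never plays it.
On the remaining 2×2 (Forehand, Backhand vs Body, T):
Let the server play Forehand with probability p. Expected payoff against Body: (-8)p + 0(1−p) = −8p; against T: (-1)p + (-6)(1−p) = 5p − 6.
Setting these equal: −8p = 5p − 6 ⇒ −13p = -6 ⇒ p = 6/13, and the value is (-8)·(6/13) = -48/13.
For the receiver: with q = P(Body), equating Forehand's and Backhand's payoffs gives −7q − 1 = 6q − 6 ⇒ q = 5/13.

-48/13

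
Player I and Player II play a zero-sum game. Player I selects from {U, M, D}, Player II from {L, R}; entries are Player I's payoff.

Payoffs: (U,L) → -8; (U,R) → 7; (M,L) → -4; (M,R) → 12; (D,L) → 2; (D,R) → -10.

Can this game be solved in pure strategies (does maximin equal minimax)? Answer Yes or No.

Row minima: U → -8, M → -4, D → -10; maximin = -4.
Column maxima: L → 2, R → 12; minimax = 2.
-4 ≠ 2, so no pure-strategy equilibrium exists.

No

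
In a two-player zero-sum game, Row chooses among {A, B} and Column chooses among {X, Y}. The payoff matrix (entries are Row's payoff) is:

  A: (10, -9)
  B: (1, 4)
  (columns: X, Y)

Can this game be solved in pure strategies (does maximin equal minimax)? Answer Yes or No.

No

Row minima: A → -9, B → 1; maximin = 1.
Column maxima: X → 10, Y → 4; minimax = 4.
1 ≠ 4, so no pure-strategy equilibrium exists.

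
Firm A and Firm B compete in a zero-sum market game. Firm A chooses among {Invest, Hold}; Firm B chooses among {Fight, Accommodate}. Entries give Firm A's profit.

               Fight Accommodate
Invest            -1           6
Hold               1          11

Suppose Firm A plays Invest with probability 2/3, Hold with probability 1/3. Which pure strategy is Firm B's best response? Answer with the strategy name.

If Firm B plays Fight, Firm A's expected payoff is (2/3)·(-1) + (1/3)·1 = -1/3.
If Firm B plays Accommodate, Firm A's expected payoff is (2/3)·6 + (1/3)·11 = 23/3.
Firm B minimizes Firm A's payoff; the smallest is -1/3, so the best response is Fight.

Fight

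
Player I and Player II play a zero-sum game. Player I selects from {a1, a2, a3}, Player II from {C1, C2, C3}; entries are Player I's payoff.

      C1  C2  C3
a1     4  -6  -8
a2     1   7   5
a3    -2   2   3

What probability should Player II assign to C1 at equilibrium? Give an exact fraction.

13/16

Row minima: a1 → -8, a2 → 1, a3 → -2; maximin = 1.
Column maxima: C1 → 4, C2 → 7, C3 → 5; minimax = 4.
1 ≠ 4, so there is no saddle point; optimal play is mixed.
a3 is strictly dominated by a2, so Player I never plays it.
With a3 eliminated, C2 is strictly dominated by C3 (it gives Player I strictly more in every remaining row), so Player II never plays it.
On the remaining 2×2 (a1, a2 vs C1, C3):
Let Player I play a1 with probability p. Expected payoff against C1: 4p + 1(1−p) = 3p + 1; against C3: (-8)p + 5(1−p) = −13p + 5.
Setting these equal: 3p + 1 = −13p + 5 ⇒ 16p = 4 ⇒ p = 1/4, and the value is (3)·(1/4) + 1 = 7/4.
For Player II: with q = P(C1), equating a1's and a2's payoffs gives 12q − 8 = −4q + 5 ⇒ q = 13/16.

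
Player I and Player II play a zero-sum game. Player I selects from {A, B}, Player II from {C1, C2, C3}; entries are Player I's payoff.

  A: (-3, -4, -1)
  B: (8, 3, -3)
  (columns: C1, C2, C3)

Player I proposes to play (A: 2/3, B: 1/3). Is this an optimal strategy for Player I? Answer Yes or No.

Yes

Against C1 this mix gives (2/3)·(-3) + (1/3)·8 = 2/3.
Against C2 this mix gives (2/3)·(-4) + (1/3)·3 = -5/3.
Against C3 this mix gives (2/3)·(-1) + (1/3)·(-3) = -5/3.
All of Player II's active replies (C2, C3) yield -5/3, and no column does worse for Player I. The mix makes Player II indifferent and guarantees -5/3, so it is optimal.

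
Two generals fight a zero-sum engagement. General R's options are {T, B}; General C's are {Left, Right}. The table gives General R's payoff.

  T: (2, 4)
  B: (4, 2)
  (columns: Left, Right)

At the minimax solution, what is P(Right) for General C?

Row minima: T → 2, B → 2; maximin = 2.
Column maxima: Left → 4, Right → 4; minimax = 4.
2 ≠ 4, so there is no saddle point; optimal play is mixed.
Let General R play T with probability p. Expected payoff against Left: 2p + 4(1−p) = −2p + 4; against Right: 4p + 2(1−p) = 2p + 2.
Setting these equal: −2p + 4 = 2p + 2 ⇒ −4p = -2 ⇒ p = 1/2, and the value is (-2)·(1/2) + 4 = 3.
For General C: with q = P(Left), equating T's and B's payoffs gives −2q + 4 = 2q + 2 ⇒ q = 1/2.

1/2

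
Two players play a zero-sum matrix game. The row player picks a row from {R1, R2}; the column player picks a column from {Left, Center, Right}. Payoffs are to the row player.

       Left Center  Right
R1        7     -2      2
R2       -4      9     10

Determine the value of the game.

5/2

Row minima: R1 → -2, R2 → -4; maximin = -2.
Column maxima: Left → 7, Center → 9, Right → 10; minimax = 7.
-2 ≠ 7, so there is no saddle point; optimal play is mixed.
Right is strictly dominated by Center (it gives the row player strictly more in every row), so the column player never plays it.
On the remaining 2×2 (R1, R2 vs Left, Center):
Let the row player play R1 with probability p. Expected payoff against Left: 7p + (-4)(1−p) = 11p − 4; against Center: (-2)p + 9(1−p) = −11p + 9.
Setting these equal: 11p − 4 = −11p + 9 ⇒ 22p = 13 ⇒ p = 13/22, and the value is (11)·(13/22) − 4 = 5/2.
For the column player: with q = P(Left), equating R1's and R2's payoffs gives 9q − 2 = −13q + 9 ⇒ q = 1/2.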